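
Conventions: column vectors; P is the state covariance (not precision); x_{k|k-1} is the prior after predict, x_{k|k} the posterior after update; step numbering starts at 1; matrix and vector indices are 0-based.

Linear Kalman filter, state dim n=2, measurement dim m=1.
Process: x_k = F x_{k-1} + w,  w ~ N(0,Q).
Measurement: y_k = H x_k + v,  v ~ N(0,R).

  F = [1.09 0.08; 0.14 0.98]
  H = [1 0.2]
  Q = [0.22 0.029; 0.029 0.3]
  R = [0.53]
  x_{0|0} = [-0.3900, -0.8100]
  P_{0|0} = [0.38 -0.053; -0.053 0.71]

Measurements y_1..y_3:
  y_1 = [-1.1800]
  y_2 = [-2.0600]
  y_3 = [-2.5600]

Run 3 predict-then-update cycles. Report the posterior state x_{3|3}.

step 1: x^-=[-0.4899, -0.8484]  P^-=[0.6668 0.0854; 0.0854 0.9748]  S=[1.2699]  K=[0.5385; 0.2208]  nu=[-0.5204]  x^+=[-0.7701, -0.9633]  P^+=[0.2985 -0.0656; -0.0656 0.9129]
step 2: x^-=[-0.9165, -1.0519]  P^-=[0.5691 0.0754; 0.0754 1.1646]  S=[1.1758]  K=[0.4968; 0.2622]  nu=[-0.9331]  x^+=[-1.3801, -1.2965]  P^+=[0.2789 -0.0778; -0.0778 1.0838]
step 3: x^-=[-1.6080, -1.4638]  P^-=[0.5447 0.0726; 0.0726 1.3250]  S=[1.1567]  K=[0.4834; 0.2918]  nu=[-0.6592]  x^+=[-1.9267, -1.6562]  P^+=[0.2743 -0.0906; -0.0906 1.2265]

x_post = [-1.9267, -1.6562]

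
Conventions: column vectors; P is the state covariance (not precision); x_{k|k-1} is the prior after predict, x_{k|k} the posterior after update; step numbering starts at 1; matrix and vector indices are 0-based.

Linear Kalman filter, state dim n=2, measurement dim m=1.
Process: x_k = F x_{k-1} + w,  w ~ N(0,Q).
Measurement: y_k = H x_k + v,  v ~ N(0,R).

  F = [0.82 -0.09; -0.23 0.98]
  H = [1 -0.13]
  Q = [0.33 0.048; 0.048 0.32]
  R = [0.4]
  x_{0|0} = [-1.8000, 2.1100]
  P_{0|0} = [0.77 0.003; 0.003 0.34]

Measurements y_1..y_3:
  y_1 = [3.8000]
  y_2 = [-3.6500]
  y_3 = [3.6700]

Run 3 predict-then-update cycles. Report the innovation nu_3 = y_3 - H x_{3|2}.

innov = [5.1019]

step 1: x^-=[-1.6659, 2.4818]  P^-=[0.8501 -0.1247; -0.1247 0.6859]  S=[1.2941]  K=[0.6694; -0.1653]  nu=[5.7885]  x^+=[2.2090, 1.5250]  P^+=[0.2702 0.0185; 0.0185 0.6506]
step 2: x^-=[1.6741, 0.9864]  P^-=[0.5142 -0.0451; -0.0451 0.9508]  S=[0.9420]  K=[0.5521; -0.1791]  nu=[-5.1959]  x^+=[-1.1945, 1.9170]  P^+=[0.2271 0.0480; 0.0480 0.9205]
step 3: x^-=[-1.1520, 2.1534]  P^-=[0.4831 -0.0364; -0.0364 1.1945]  S=[0.9127]  K=[0.5344; -0.2100]  nu=[5.1019]  x^+=[1.5747, 1.0818]  P^+=[0.2224 0.0660; 0.0660 1.1542]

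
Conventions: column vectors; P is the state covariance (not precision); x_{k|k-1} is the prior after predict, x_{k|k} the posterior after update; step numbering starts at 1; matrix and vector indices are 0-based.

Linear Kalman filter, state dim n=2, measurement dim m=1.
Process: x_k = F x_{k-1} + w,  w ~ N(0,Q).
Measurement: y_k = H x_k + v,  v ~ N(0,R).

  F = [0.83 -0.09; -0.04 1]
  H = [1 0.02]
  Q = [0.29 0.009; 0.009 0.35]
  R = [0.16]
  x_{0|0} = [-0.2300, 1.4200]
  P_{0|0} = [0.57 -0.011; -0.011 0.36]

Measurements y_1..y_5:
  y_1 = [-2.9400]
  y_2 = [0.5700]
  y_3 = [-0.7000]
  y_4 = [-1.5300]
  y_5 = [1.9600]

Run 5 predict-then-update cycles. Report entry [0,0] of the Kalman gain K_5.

K[0,0] = 0.7134

step 1: x^-=[-0.3187, 1.4292]  P^-=[0.6872 -0.0515; -0.0515 0.7118]  S=[0.8455]  K=[0.8116; -0.0441]  nu=[-2.6499]  x^+=[-2.4694, 1.5460]  P^+=[0.1303 -0.0213; -0.0213 0.7102]
step 2: x^-=[-2.1888, 1.6448]  P^-=[0.3887 -0.0770; -0.0770 1.0621]  S=[0.5460]  K=[0.7090; -0.1020]  nu=[2.7259]  x^+=[-0.2561, 1.3666]  P^+=[0.1142 -0.0375; -0.0375 1.0564]
step 3: x^-=[-0.3355, 1.3769]  P^-=[0.3828 -0.1211; -0.1211 1.4096]  S=[0.5385]  K=[0.7063; -0.1725]  nu=[-0.3920]  x^+=[-0.6124, 1.4445]  P^+=[0.1141 -0.0555; -0.0555 1.3935]
step 4: x^-=[-0.6383, 1.4690]  P^-=[0.3882 -0.1664; -0.1664 1.7481]  S=[0.5422]  K=[0.7098; -0.2425]  nu=[-0.9211]  x^+=[-1.2921, 1.6923]  P^+=[0.1150 -0.0731; -0.0731 1.7163]
step 5: x^-=[-1.2247, 1.7440]  P^-=[0.3941 -0.2102; -0.2102 2.0723]  S=[0.5465]  K=[0.7134; -0.3089]  nu=[3.1498]  x^+=[1.0224, 0.7711]  P^+=[0.1159 -0.0898; -0.0898 2.0202]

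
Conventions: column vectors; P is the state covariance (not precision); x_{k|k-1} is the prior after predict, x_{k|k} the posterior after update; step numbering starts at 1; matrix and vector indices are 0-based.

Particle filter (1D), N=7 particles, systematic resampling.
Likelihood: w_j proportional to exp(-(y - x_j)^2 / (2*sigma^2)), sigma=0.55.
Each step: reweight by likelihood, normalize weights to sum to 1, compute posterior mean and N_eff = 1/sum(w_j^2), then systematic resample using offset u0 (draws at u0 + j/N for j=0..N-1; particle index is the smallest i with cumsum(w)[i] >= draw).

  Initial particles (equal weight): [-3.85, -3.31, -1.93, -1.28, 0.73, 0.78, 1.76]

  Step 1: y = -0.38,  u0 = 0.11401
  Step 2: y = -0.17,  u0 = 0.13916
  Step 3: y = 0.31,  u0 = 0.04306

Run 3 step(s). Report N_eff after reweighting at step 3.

N_eff = 5.0784

step 1: w=[0.0000, 0.0000, 0.0362, 0.5040, 0.2508, 0.2079, 0.0010]  mean=-0.3680  Neff=2.7665  idx=[3, 3, 3, 4, 4, 5, 5]
step 2: w=[0.0955, 0.0955, 0.0955, 0.1920, 0.1920, 0.1647, 0.1647]  mean=0.1704  Neff=6.4370  idx=[1, 2, 3, 4, 5, 6, 6]
step 3: w=[0.0042, 0.0042, 0.2071, 0.2071, 0.1924, 0.1924, 0.1924]  mean=0.7418  Neff=5.0784  idx=[2, 2, 3, 4, 4, 5, 6]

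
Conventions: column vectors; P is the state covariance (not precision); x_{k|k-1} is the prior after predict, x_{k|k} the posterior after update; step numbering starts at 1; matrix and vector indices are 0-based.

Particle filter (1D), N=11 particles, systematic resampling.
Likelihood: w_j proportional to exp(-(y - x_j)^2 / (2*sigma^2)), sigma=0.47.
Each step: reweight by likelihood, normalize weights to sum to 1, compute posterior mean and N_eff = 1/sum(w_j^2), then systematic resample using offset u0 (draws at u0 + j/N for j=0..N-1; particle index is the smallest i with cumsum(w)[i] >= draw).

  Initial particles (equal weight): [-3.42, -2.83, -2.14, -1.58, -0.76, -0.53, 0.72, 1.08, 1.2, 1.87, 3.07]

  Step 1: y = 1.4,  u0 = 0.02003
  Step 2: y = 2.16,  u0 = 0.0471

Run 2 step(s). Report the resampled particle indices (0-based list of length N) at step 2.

step 1: w=[0.0000, 0.0000, 0.0000, 0.0000, 0.0000, 0.0001, 0.1317, 0.2975, 0.3426, 0.2275, 0.0007]  mean=1.2546  Neff=3.6371  idx=[6, 6, 7, 7, 7, 8, 8, 8, 8, 9, 9]
step 2: w=[0.0038, 0.0038, 0.0299, 0.0299, 0.0299, 0.0521, 0.0521, 0.0521, 0.0521, 0.3470, 0.3470]  mean=1.6505  Neff=3.9311  idx=[3, 5, 7, 9, 9, 9, 9, 10, 10, 10, 10]

resampled_idx = [3, 5, 7, 9, 9, 9, 9, 10, 10, 10, 10]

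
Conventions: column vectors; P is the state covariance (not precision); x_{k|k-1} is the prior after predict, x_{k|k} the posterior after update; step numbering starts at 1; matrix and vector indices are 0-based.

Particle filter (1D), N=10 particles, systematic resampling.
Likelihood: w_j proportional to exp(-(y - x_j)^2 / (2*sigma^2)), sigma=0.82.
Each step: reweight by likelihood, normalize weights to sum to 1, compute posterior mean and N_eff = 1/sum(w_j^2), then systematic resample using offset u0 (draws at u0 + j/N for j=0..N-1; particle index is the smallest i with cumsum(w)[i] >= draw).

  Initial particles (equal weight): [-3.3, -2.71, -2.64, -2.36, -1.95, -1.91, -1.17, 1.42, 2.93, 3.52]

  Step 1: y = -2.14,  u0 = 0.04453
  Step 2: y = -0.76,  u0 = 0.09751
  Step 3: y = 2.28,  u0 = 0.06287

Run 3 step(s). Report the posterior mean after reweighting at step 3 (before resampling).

post_mean = -1.1809

step 1: w=[0.0683, 0.1460, 0.1543, 0.1793, 0.1810, 0.1787, 0.0923, 0.0000, 0.0000, 0.0000]  mean=-2.2540  Neff=6.4447  idx=[0, 1, 2, 2, 3, 3, 4, 5, 5, 6]
step 2: w=[0.0033, 0.0238, 0.0290, 0.0290, 0.0599, 0.0599, 0.1402, 0.1503, 0.1503, 0.3545]  mean=-1.7731  Neff=5.0025  idx=[4, 5, 6, 7, 8, 8, 9, 9, 9, 9]
step 3: w=[0.0002, 0.0002, 0.0029, 0.0037, 0.0037, 0.0037, 0.2464, 0.2464, 0.2464, 0.2464]  mean=-1.1809  Neff=4.1160  idx=[6, 6, 7, 7, 7, 8, 8, 9, 9, 9]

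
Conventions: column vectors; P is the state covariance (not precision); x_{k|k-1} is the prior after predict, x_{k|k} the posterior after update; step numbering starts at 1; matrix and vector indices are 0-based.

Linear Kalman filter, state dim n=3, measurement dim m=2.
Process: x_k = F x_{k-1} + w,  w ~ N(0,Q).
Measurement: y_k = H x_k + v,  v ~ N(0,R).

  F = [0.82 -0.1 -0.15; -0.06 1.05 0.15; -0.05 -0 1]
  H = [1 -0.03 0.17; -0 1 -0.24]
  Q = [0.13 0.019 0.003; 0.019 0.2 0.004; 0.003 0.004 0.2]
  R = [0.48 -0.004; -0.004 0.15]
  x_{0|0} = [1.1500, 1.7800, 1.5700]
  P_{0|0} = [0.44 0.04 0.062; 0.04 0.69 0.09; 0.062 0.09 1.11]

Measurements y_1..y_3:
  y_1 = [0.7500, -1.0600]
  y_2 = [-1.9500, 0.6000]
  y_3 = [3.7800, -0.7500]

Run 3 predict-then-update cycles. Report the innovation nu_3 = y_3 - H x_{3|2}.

step 1: x^-=[0.5295, 2.0355, 1.5125]  P^-=[0.4386 -0.0727 -0.1390; -0.0727 1.0095 0.2600; -0.1390 0.2600 1.3049]  S=[0.9117 -0.0808; -0.0808 1.1098]  K=[0.4574 -0.0022; 0.0112 0.8542; 0.0785 -0.0422]  nu=[0.0244, -2.7325]  x^+=[0.5466, -0.2982, 1.6296]  P^+=[0.2477 -0.0438 -0.1735; -0.0438 0.2012 0.3046; -0.1735 0.3046 1.2968]
step 2: x^-=[0.2336, -0.1015, 1.6023]  P^-=[0.3867 -0.1569 -0.3759; -0.1569 0.5565 0.5331; -0.3759 0.5331 1.5147]  S=[0.7872 -0.0547; -0.0547 0.5378]  K=[0.4104 -0.0822; -0.0504 0.7916; -0.1498 0.3000]  nu=[-2.4590, 1.0861]  x^+=[-0.8649, 0.8821, 2.2966]  P^+=[0.2468 -0.0876 -0.3068; -0.0876 0.2130 0.3921; -0.3068 0.3921 1.4437]
step 3: x^-=[-1.1419, 1.3226, 2.3398]  P^-=[0.4322 -0.2321 -0.5172; -0.2321 0.6083 0.6583; -0.5172 0.6583 1.6750]  S=[0.7925 -0.0819; -0.0819 0.5388]  K=[0.4292 -0.1351; -0.0897 0.8221; -0.2734 0.4341]  nu=[4.5638, -1.5110]  x^+=[1.0212, -0.3291, 0.4363]  P^+=[0.2668 -0.1118 -0.3743; -0.1118 0.2257 0.4250; -0.3743 0.4250 1.4948]

innov = [4.5638, -1.5110]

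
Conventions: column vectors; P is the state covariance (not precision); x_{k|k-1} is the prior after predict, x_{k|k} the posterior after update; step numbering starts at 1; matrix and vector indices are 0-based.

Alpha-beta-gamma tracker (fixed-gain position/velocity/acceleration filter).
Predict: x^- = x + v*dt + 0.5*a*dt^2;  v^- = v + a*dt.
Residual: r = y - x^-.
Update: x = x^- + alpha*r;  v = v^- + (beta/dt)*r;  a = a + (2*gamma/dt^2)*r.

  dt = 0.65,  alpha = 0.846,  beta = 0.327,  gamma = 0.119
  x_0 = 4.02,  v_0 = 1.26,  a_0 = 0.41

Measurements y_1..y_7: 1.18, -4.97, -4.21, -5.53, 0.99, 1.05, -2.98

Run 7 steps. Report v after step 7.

step 1: x_pred=4.9256  r=-3.7456  x^+=1.7568  v^+=-0.3578  a^+=-1.7000
step 2: x_pred=1.1651  r=-6.1351  x^+=-4.0252  v^+=-4.5492  a^+=-5.1560
step 3: x_pred=-8.0714  r=3.8614  x^+=-4.8047  v^+=-5.9580  a^+=-2.9808
step 4: x_pred=-9.3071  r=3.7771  x^+=-6.1117  v^+=-5.9954  a^+=-0.8531
step 5: x_pred=-10.1889  r=11.1789  x^+=-0.7315  v^+=-0.9261  a^+=5.4441
step 6: x_pred=-0.1834  r=1.2334  x^+=0.8601  v^+=3.2331  a^+=6.1389
step 7: x_pred=4.2584  r=-7.2384  x^+=-1.8653  v^+=3.5819  a^+=2.0614

v_post = 3.5819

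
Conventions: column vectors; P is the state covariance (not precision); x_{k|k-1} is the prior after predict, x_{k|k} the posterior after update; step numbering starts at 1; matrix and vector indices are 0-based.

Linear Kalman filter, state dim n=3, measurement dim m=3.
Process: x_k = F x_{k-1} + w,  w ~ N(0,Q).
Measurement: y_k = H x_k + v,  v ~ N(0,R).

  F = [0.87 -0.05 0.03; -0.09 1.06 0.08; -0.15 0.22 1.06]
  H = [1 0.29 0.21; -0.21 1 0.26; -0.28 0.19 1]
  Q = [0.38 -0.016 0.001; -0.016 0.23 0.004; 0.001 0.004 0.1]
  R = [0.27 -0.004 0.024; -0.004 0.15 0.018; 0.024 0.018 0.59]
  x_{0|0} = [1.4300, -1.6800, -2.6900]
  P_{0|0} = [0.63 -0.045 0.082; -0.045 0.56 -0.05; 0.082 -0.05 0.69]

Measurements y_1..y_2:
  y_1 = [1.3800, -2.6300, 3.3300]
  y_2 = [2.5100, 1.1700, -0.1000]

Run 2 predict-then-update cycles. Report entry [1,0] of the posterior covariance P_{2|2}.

step 1: x^-=[1.2474, -2.1247, -3.4355]  P^-=[0.8672 -0.1310 0.0032; -0.1310 0.8677 0.1438; 0.0032 0.1438 0.8701]  S=[1.1915 0.0318 0.0479; 0.0318 1.2441 0.6520; 0.0479 0.6520 1.6262]  K=[0.7062 -0.2188 -0.0957; 0.1097 0.8066 -0.1143; 0.1690 0.0079 0.5432]  nu=[1.4702, 0.6499, 7.5185]  x^+=[1.4238, -2.2984, 0.9018]  P^+=[0.1875 -0.0004 0.0091; -0.0004 0.1384 -0.0767; 0.0091 -0.0767 0.3418]
step 2: x^-=[1.3807, -2.4923, 0.2367]  P^-=[0.5233 -0.0391 -0.0023; -0.0391 0.3761 -0.0206; -0.0023 -0.0206 0.4563]  S=[0.8189 -0.0230 -0.0192; -0.0230 0.5860 0.2304; -0.0192 0.2304 1.0985]  K=[0.6170 -0.1955 -0.0905; 0.0974 0.6842 -0.0855; 0.1169 0.0106 0.4122]  nu=[1.8024, 3.8907, 0.5234]  x^+=[1.6849, 0.3003, 0.7044]  P^+=[0.1643 0.0001 0.0039; 0.0001 0.1157 -0.0578; 0.0039 -0.0578 0.2583]

P_post[1,0] = 0.0001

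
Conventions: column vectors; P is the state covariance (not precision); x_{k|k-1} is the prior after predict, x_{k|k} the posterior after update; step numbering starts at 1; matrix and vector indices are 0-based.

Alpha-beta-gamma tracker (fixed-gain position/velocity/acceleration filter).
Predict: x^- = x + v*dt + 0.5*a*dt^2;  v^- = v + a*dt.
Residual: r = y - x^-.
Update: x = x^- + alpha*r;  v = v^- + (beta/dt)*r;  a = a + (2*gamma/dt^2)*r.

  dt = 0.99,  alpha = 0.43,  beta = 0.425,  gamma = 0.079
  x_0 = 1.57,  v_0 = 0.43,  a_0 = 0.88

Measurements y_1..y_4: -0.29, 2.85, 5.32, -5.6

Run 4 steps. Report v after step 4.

v_post = -2.0946

step 1: x_pred=2.4269  r=-2.7169  x^+=1.2587  v^+=0.1348  a^+=0.4420
step 2: x_pred=1.6088  r=1.2412  x^+=2.1425  v^+=1.1053  a^+=0.6421
step 3: x_pred=3.5514  r=1.7686  x^+=4.3119  v^+=2.5002  a^+=0.9272
step 4: x_pred=7.2415  r=-12.8415  x^+=1.7197  v^+=-2.0946  a^+=-1.1429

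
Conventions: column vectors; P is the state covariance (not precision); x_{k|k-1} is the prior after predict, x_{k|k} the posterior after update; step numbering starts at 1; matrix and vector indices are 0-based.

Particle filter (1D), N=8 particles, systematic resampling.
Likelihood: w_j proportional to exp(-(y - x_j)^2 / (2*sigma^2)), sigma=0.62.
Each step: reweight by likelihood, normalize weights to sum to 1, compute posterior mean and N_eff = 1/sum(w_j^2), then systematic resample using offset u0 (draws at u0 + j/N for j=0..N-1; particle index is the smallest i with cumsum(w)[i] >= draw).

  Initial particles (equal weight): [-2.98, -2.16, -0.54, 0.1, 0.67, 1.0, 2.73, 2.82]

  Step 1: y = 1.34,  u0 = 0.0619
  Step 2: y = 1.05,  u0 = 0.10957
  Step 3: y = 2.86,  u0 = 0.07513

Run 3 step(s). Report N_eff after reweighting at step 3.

N_eff = 6.6552

step 1: w=[0.0000, 0.0000, 0.0059, 0.0795, 0.3276, 0.5054, 0.0476, 0.0340]  mean=0.9554  Neff=2.6844  idx=[3, 4, 4, 5, 5, 5, 5, 6]
step 2: w=[0.0517, 0.1386, 0.1386, 0.1667, 0.1667, 0.1667, 0.1667, 0.0043]  mean=0.8693  Neff=6.5669  idx=[1, 2, 3, 3, 4, 5, 6, 6]
step 3: w=[0.0277, 0.0277, 0.1574, 0.1574, 0.1574, 0.1574, 0.1574, 0.1574]  mean=0.9817  Neff=6.6552  idx=[2, 2, 3, 4, 5, 6, 6, 7]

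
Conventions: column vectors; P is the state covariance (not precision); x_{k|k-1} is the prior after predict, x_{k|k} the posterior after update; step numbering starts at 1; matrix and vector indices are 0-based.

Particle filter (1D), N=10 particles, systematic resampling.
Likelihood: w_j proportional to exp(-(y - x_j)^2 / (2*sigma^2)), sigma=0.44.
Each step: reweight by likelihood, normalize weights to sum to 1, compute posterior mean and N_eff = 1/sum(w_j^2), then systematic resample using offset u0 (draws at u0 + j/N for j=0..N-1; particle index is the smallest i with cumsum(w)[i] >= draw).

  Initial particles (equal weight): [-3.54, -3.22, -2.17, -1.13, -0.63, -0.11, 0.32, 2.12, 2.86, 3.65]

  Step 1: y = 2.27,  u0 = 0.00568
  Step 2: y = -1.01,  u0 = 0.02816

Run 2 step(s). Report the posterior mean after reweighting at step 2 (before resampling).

step 1: w=[0.0000, 0.0000, 0.0000, 0.0000, 0.0000, 0.0000, 0.0000, 0.6949, 0.2997, 0.0054]  mean=2.3499  Neff=1.7461  idx=[7, 7, 7, 7, 7, 7, 7, 8, 8, 8]
step 2: w=[0.1429, 0.1429, 0.1429, 0.1429, 0.1429, 0.1429, 0.1429, 0.0000, 0.0000, 0.0000]  mean=2.1200  Neff=7.0000  idx=[0, 0, 1, 2, 2, 3, 4, 5, 5, 6]

post_mean = 2.1200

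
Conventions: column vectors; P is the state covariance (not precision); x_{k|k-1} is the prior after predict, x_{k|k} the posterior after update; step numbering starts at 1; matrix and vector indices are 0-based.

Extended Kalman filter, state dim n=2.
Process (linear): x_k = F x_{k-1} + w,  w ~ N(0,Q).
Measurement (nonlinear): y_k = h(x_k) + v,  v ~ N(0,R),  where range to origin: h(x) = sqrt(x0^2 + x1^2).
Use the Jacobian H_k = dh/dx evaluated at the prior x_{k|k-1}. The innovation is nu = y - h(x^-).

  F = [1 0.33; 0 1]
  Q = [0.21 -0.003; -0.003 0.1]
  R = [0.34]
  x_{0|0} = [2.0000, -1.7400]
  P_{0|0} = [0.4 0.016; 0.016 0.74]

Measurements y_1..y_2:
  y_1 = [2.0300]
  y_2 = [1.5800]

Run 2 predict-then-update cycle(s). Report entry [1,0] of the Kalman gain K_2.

K[1,0] = -0.5149

step 1: x^-=[1.4258, -1.7400]  P^-=[0.7011 0.2572; 0.2572 0.8400]  H_jac=[0.6338 -0.7735]  S=[0.8720]  K=[0.2815; -0.5581]  nu=[-0.2196]  x^+=[1.3640, -1.6175]  P^+=[0.6321 0.3942; 0.3942 0.5684]
step 2: x^-=[0.8302, -1.6175]  P^-=[1.1641 0.5788; 0.5788 0.6684]  H_jac=[0.4567 -0.8896]  S=[0.6415]  K=[0.0261; -0.5149]  nu=[-0.2381]  x^+=[0.8240, -1.4949]  P^+=[1.1637 0.5874; 0.5874 0.4983]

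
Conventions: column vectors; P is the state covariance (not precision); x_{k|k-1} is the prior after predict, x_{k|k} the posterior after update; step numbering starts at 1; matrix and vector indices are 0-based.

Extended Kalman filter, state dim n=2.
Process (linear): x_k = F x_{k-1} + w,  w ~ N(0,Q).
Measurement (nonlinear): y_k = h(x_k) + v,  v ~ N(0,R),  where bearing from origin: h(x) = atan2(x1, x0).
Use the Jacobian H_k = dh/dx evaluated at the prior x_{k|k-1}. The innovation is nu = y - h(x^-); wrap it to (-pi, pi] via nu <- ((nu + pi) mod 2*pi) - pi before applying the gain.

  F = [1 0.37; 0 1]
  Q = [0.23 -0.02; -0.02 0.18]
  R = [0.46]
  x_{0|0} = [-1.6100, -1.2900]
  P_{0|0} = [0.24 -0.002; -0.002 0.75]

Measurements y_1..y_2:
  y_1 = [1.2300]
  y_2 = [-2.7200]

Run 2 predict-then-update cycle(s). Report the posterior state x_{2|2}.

step 1: x^-=[-2.0873, -1.2900]  P^-=[0.5712 0.2555; 0.2555 0.9300]  H_jac=[0.2143 -0.3467]  S=[0.5600]  K=[0.0604; -0.4779]  nu=[-2.4652]  x^+=[-2.2361, -0.1118]  P^+=[0.5692 0.2717; 0.2717 0.8021]
step 2: x^-=[-2.2775, -0.1118]  P^-=[1.1100 0.5484; 0.5484 0.9821]  H_jac=[0.0215 -0.4380]  S=[0.6386]  K=[-0.3388; -0.6551]  nu=[0.3725]  x^+=[-2.4037, -0.3559]  P^+=[1.0367 0.4067; 0.4067 0.7080]

x_post = [-2.4037, -0.3559]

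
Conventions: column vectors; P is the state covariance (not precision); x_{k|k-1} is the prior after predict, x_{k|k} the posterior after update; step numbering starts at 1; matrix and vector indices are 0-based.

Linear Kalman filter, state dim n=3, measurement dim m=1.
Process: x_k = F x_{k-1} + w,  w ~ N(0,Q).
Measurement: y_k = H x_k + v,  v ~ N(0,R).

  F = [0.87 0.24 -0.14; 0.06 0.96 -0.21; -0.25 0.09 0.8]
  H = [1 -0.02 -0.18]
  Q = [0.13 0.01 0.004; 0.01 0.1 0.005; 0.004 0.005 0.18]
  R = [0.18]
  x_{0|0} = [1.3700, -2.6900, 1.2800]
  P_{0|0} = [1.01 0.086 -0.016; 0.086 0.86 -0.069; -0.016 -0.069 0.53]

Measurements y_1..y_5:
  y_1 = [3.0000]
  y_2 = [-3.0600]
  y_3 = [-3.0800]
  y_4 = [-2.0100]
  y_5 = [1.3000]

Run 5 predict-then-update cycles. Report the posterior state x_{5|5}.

step 1: x^-=[0.3671, -2.7690, 0.4394]  P^-=[0.9988 0.3653 -0.2790; 0.3653 0.9577 -0.0984; -0.2790 -0.0984 0.5819]  S=[1.2832]  K=[0.8118; 0.2836; -0.2975]  nu=[2.6566]  x^+=[2.5239, -2.0157, -0.3509]  P^+=[0.1531 0.0699 0.0309; 0.0699 0.8545 0.0099; 0.0309 0.0099 0.4683]
step 2: x^-=[1.7611, -1.7099, -1.0931]  P^-=[0.3253 0.2803 -0.0376; 0.2803 0.9120 -0.0080; -0.0376 -0.0080 0.4821]  S=[0.5235]  K=[0.6235; 0.5033; -0.2373]  nu=[-5.0521]  x^+=[-1.3890, -4.2527, 0.1058]  P^+=[0.1217 0.1160 0.0398; 0.1160 0.7794 0.0545; 0.0398 0.0545 0.4526]
step 3: x^-=[-2.2439, -4.1882, 0.0491]  P^-=[0.3110 0.2901 -0.0153; 0.2901 0.8291 0.0121; -0.0153 0.0121 0.4703]  S=[0.5005]  K=[0.6152; 0.5421; -0.2002]  nu=[-0.9110]  x^+=[-2.8044, -4.6820, 0.2315]  P^+=[0.1215 0.1232 0.0463; 0.1232 0.6820 0.0664; 0.0463 0.0664 0.4502]
step 4: x^-=[-3.5959, -4.7116, 0.4649]  P^-=[0.3058 0.2702 -0.0101; 0.2702 0.7351 0.0120; -0.0101 0.0120 0.4668]  S=[0.4941]  K=[0.6116; 0.5128; -0.1909]  nu=[1.5753]  x^+=[-2.6324, -3.9038, 0.1641]  P^+=[0.1210 0.1153 0.0476; 0.1153 0.6051 0.0603; 0.0476 0.0603 0.4487]
step 5: x^-=[-3.2501, -3.9401, 0.4381]  P^-=[0.2977 0.2466 -0.0118; 0.2466 0.6657 0.0030; -0.0118 0.0030 0.4641]  S=[0.4874]  K=[0.6050; 0.4775; -0.1957]  nu=[4.5501]  x^+=[-0.4972, -1.7672, -0.4522]  P^+=[0.1193 0.1058 0.0459; 0.1058 0.5545 0.0486; 0.0459 0.0486 0.4455]

x_post = [-0.4972, -1.7672, -0.4522]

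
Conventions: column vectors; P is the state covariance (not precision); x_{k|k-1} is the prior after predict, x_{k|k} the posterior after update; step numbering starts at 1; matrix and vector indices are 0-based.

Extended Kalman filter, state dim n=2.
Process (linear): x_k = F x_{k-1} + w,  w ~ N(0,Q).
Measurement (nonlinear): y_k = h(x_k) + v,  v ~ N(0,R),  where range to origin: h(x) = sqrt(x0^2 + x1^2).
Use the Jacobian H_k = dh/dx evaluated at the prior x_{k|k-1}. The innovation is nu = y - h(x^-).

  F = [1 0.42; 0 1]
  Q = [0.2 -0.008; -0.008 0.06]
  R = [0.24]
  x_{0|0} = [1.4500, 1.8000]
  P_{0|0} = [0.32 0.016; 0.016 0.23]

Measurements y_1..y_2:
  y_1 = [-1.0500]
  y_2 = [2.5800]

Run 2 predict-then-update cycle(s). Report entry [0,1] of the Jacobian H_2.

H_jac[0,1] = 0.9941

step 1: x^-=[2.2060, 1.8000]  P^-=[0.5740 0.1046; 0.1046 0.2900]  H_jac=[0.7748 0.6322]  S=[0.8030]  K=[0.6362; 0.3293]  nu=[-3.8972]  x^+=[-0.2735, 0.5168]  P^+=[0.2490 -0.0636; -0.0636 0.2029]
step 2: x^-=[-0.0564, 0.5168]  P^-=[0.4313 0.0136; 0.0136 0.2629]  H_jac=[-0.1086 0.9941]  S=[0.5020]  K=[-0.0663; 0.5178]  nu=[2.0601]  x^+=[-0.1930, 1.5835]  P^+=[0.4291 0.0309; 0.0309 0.1284]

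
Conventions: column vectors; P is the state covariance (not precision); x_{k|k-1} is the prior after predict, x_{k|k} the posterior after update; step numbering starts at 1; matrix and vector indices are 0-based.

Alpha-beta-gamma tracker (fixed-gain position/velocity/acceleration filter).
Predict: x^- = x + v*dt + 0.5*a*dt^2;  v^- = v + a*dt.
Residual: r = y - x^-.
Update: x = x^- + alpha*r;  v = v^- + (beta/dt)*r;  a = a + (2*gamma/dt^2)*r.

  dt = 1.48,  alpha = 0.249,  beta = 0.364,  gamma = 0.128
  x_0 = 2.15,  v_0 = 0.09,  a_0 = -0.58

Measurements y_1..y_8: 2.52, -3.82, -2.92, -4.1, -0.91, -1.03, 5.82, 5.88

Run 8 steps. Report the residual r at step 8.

resid = -11.9570

step 1: x_pred=1.6480  r=0.8720  x^+=1.8651  v^+=-0.5539  a^+=-0.4781
step 2: x_pred=0.5217  r=-4.3417  x^+=-0.5594  v^+=-2.3293  a^+=-0.9855
step 3: x_pred=-5.0861  r=2.1661  x^+=-4.5467  v^+=-3.2551  a^+=-0.7324
step 4: x_pred=-10.1664  r=6.0664  x^+=-8.6559  v^+=-2.8470  a^+=-0.0233
step 5: x_pred=-12.8950  r=11.9850  x^+=-9.9108  v^+=0.0661  a^+=1.3774
step 6: x_pred=-8.3044  r=7.2744  x^+=-6.4931  v^+=3.8937  a^+=2.2276
step 7: x_pred=1.7093  r=4.1107  x^+=2.7329  v^+=8.2016  a^+=2.7080
step 8: x_pred=17.8370  r=-11.9570  x^+=14.8597  v^+=9.2686  a^+=1.3105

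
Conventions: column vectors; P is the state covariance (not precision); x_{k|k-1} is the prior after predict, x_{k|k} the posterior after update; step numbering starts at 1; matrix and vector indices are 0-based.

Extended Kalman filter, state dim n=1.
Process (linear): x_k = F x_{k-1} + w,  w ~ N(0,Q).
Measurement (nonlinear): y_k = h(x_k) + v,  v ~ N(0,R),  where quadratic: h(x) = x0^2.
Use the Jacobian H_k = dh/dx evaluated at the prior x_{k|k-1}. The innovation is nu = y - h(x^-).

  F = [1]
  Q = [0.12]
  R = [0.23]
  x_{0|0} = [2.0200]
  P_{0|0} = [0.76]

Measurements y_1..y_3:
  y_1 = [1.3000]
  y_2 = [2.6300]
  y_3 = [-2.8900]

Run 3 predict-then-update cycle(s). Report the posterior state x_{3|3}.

step 1: x^-=[2.0200]  P^-=[0.8800]  H_jac=[4.0400]  S=[14.5930]  K=[0.2436]  nu=[-2.7804]  x^+=[1.3426]  P^+=[0.0139]
step 2: x^-=[1.3426]  P^-=[0.1339]  H_jac=[2.6853]  S=[1.1953]  K=[0.3007]  nu=[0.8273]  x^+=[1.5914]  P^+=[0.0258]
step 3: x^-=[1.5914]  P^-=[0.1458]  H_jac=[3.1829]  S=[1.7067]  K=[0.2718]  nu=[-5.4227]  x^+=[0.1173]  P^+=[0.0196]

x_post = [0.1173]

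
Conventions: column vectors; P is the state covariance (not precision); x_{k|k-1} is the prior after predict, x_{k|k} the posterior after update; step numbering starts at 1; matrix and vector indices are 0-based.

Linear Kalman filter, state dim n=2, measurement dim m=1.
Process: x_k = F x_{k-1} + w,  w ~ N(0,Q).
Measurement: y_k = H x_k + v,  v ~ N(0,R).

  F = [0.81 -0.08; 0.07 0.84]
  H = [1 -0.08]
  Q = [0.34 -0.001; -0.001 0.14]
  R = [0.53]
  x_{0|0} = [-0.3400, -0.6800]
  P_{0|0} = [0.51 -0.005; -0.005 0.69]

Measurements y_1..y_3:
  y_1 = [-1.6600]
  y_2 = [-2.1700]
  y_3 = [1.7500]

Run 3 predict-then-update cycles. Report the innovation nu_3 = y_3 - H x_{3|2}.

innov = [2.9055]

step 1: x^-=[-0.2210, -0.5950]  P^-=[0.6797 -0.0218; -0.0218 0.6288]  S=[1.2172]  K=[0.5598; -0.0593]  nu=[-1.4866]  x^+=[-1.0532, -0.5069]  P^+=[0.2982 0.0186; 0.0186 0.6245]
step 2: x^-=[-0.8126, -0.4995]  P^-=[0.5372 -0.0135; -0.0135 0.5843]  S=[1.0731]  K=[0.5016; -0.0562]  nu=[-1.3974]  x^+=[-1.5135, -0.4210]  P^+=[0.2672 0.0167; 0.0167 0.5809]
step 3: x^-=[-1.1923, -0.4596]  P^-=[0.5169 -0.0136; -0.0136 0.5532]  S=[1.0526]  K=[0.4921; -0.0550]  nu=[2.9055]  x^+=[0.2375, -0.6194]  P^+=[0.2620 0.0149; 0.0149 0.5500]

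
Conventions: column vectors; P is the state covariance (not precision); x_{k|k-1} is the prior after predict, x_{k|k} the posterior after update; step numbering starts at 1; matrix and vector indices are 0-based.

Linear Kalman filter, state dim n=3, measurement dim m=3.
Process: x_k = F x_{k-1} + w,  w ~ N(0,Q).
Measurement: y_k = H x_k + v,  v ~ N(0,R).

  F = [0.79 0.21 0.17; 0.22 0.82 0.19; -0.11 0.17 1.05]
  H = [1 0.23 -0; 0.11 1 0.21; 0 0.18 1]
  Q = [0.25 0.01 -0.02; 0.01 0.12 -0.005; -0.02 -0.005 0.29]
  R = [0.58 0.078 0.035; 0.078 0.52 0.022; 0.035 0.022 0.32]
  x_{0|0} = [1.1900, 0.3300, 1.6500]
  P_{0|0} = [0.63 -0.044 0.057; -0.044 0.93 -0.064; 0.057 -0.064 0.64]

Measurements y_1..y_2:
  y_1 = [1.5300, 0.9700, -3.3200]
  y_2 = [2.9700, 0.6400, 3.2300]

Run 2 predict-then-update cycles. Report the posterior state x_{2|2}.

x_post = [1.6258, 0.8480, 1.0310]

step 1: x^-=[1.2899, 0.8459, 1.6577]  P^-=[0.6988 0.2690 0.0981; 0.2690 0.7679 0.1942; 0.0981 0.1942 0.9957]  S=[1.4432 0.6372 0.2579; 0.6372 1.4855 0.5870; 0.2579 0.5870 1.4105]  K=[0.5159 0.0259 -0.0013; 0.0735 0.5325 0.0006; -0.0337 0.0024 0.7359]  nu=[0.0455, -0.3659, -5.1300]  x^+=[1.3104, 0.6511, -2.1196]  P^+=[0.2971 0.0178 0.0150; 0.0178 0.2885 -0.0374; 0.0150 -0.0374 0.2411]
step 2: x^-=[0.8116, 0.4195, -2.2591]  P^-=[0.4624 0.1276 0.0123; 0.1276 0.3331 0.0449; 0.0123 0.0449 0.5502]  S=[1.1187 0.3411 0.0944; 0.3411 0.9305 0.2480; 0.0944 0.2480 0.8972]  K=[0.4281 0.0423 -0.0174; 0.0739 0.3531 0.0115; -0.0391 0.0230 0.6201]  nu=[2.0619, 0.6056, 5.4136]  x^+=[1.6258, 0.8480, 1.0310]  P^+=[0.2448 0.0269 0.0055; 0.0269 0.1909 -0.0203; 0.0055 -0.0203 0.2012]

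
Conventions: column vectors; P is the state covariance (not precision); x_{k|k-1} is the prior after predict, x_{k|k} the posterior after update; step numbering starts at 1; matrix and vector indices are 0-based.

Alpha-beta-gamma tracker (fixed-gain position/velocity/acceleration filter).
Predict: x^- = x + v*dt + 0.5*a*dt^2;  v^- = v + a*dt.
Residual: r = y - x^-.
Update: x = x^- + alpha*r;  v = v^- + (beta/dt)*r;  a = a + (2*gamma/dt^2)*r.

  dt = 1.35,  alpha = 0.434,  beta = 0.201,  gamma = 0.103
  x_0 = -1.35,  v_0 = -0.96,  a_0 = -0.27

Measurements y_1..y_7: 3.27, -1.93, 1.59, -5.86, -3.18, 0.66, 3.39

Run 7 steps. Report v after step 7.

step 1: x_pred=-2.8920  r=6.1620  x^+=-0.2177  v^+=-0.4070  a^+=0.4265
step 2: x_pred=-0.3786  r=-1.5514  x^+=-1.0519  v^+=-0.0623  a^+=0.2511
step 3: x_pred=-0.9071  r=2.4971  x^+=0.1767  v^+=0.6486  a^+=0.5334
step 4: x_pred=1.5383  r=-7.3983  x^+=-1.6726  v^+=0.2671  a^+=-0.3028
step 5: x_pred=-1.5879  r=-1.5921  x^+=-2.2789  v^+=-0.3788  a^+=-0.4828
step 6: x_pred=-3.2302  r=3.8902  x^+=-1.5418  v^+=-0.4513  a^+=-0.0431
step 7: x_pred=-2.1904  r=5.5804  x^+=0.2315  v^+=0.3213  a^+=0.5877

v_post = 0.3213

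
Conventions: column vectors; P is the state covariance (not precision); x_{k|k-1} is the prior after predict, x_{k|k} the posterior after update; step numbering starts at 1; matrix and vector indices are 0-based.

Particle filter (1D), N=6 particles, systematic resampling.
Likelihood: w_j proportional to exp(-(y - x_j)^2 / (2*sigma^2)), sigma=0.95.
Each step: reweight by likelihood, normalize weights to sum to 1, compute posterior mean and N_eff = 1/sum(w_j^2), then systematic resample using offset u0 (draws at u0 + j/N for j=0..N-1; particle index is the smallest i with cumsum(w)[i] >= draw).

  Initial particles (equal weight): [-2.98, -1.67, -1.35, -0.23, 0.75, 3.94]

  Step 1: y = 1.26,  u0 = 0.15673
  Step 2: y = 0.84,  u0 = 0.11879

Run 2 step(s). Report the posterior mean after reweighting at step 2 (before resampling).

post_mean = 0.6384

step 1: w=[0.0000, 0.0071, 0.0190, 0.2419, 0.7165, 0.0155]  mean=0.5051  Neff=1.7467  idx=[3, 4, 4, 4, 4, 5]
step 2: w=[0.1174, 0.2204, 0.2204, 0.2204, 0.2204, 0.0011]  mean=0.6384  Neff=4.8064  idx=[1, 1, 2, 3, 4, 4]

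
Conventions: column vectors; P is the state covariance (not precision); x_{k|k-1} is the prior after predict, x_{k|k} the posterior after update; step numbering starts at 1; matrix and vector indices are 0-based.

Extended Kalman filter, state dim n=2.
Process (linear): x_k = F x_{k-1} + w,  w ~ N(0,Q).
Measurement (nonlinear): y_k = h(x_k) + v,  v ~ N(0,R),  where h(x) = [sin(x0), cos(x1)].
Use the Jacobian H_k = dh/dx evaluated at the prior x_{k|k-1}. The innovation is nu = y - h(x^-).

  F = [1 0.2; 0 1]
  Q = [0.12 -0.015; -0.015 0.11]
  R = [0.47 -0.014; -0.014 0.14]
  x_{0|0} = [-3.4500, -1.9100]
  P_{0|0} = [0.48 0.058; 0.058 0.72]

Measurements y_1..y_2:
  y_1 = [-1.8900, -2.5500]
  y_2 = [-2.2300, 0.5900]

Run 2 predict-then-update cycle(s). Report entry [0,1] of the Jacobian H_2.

H_jac[0,1] = 0.0000

step 1: x^-=[-3.8320, -1.9100]  P^-=[0.6520 0.1870; 0.1870 0.8300]  H_jac=[-0.7710 0.0000; 0.0000 0.9430]  S=[0.8576 -0.1500; -0.1500 0.8781]  K=[-0.5680 0.1038; -0.0126 0.8892]  nu=[-2.5269, -2.2173]  x^+=[-2.6269, -3.8497]  P^+=[0.3482 0.0238; 0.0238 0.1322]
step 2: x^-=[-3.3968, -3.8497]  P^-=[0.4830 0.0353; 0.0353 0.2422]  H_jac=[-0.9676 0.0000; 0.0000 -0.6504]  S=[0.9222 0.0082; 0.0082 0.2424]  K=[-0.5061 -0.0775; -0.0313 -0.6486]  nu=[-2.4825, 1.3496]  x^+=[-2.2451, -4.6475]  P^+=[0.2447 0.0058; 0.0058 0.1390]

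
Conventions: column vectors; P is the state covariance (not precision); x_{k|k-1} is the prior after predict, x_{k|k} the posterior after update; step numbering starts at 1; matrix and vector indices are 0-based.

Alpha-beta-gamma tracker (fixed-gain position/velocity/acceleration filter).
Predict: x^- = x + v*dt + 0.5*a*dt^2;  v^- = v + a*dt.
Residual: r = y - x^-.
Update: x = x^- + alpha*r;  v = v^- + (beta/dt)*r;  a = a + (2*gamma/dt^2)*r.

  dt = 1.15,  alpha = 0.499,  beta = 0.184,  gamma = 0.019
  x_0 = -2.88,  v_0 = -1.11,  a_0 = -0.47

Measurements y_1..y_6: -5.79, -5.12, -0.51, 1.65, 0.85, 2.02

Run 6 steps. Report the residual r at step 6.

step 1: x_pred=-4.4673  r=-1.3227  x^+=-5.1273  v^+=-1.8621  a^+=-0.5080
step 2: x_pred=-7.6047  r=2.4847  x^+=-6.3648  v^+=-2.0488  a^+=-0.4366
step 3: x_pred=-9.0097  r=8.4997  x^+=-4.7683  v^+=-1.1910  a^+=-0.1924
step 4: x_pred=-6.2651  r=7.9151  x^+=-2.3155  v^+=-0.1458  a^+=0.0350
step 5: x_pred=-2.4600  r=3.3100  x^+=-0.8083  v^+=0.4241  a^+=0.1301
step 6: x_pred=-0.2345  r=2.2545  x^+=0.8905  v^+=0.9345  a^+=0.1949

resid = 2.2545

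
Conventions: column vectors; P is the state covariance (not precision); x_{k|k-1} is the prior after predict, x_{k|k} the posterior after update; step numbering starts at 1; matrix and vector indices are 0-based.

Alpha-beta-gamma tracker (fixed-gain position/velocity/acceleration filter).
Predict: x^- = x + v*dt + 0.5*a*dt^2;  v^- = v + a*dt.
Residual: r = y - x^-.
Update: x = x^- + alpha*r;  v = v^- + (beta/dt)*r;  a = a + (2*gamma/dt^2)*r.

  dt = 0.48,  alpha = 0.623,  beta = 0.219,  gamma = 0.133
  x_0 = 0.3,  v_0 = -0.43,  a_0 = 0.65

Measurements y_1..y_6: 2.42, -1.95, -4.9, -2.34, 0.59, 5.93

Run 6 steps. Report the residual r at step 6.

step 1: x_pred=0.1685  r=2.2515  x^+=1.5712  v^+=0.9093  a^+=3.2494
step 2: x_pred=2.3820  r=-4.3320  x^+=-0.3169  v^+=0.4925  a^+=-1.7519
step 3: x_pred=-0.2823  r=-4.6177  x^+=-3.1591  v^+=-2.4552  a^+=-7.0831
step 4: x_pred=-5.1536  r=2.8136  x^+=-3.4007  v^+=-4.5714  a^+=-3.8348
step 5: x_pred=-6.0368  r=6.6268  x^+=-1.9083  v^+=-3.3887  a^+=3.8159
step 6: x_pred=-3.0953  r=9.0253  x^+=2.5275  v^+=2.5608  a^+=14.2357

resid = 9.0253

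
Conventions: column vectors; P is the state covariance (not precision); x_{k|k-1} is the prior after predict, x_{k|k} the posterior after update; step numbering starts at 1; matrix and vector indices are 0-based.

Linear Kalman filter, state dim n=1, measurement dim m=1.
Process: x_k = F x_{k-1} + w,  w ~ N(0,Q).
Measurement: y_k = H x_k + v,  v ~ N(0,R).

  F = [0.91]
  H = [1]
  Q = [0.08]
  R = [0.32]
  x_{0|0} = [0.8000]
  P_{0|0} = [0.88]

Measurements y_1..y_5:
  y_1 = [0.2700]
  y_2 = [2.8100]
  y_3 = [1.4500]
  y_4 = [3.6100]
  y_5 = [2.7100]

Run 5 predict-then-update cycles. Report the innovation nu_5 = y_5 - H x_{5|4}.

step 1: x^-=[0.7280]  P^-=[0.8087]  S=[1.1287]  K=[0.7165]  nu=[-0.4580]  x^+=[0.3998]  P^+=[0.2293]
step 2: x^-=[0.3639]  P^-=[0.2699]  S=[0.5899]  K=[0.4575]  nu=[2.4461]  x^+=[1.4830]  P^+=[0.1464]
step 3: x^-=[1.3495]  P^-=[0.2012]  S=[0.5212]  K=[0.3861]  nu=[0.1005]  x^+=[1.3883]  P^+=[0.1235]
step 4: x^-=[1.2634]  P^-=[0.1823]  S=[0.5023]  K=[0.3629]  nu=[2.3466]  x^+=[2.1150]  P^+=[0.1161]
step 5: x^-=[1.9247]  P^-=[0.1762]  S=[0.4962]  K=[0.3551]  nu=[0.7853]  x^+=[2.2035]  P^+=[0.1136]

innov = [0.7853]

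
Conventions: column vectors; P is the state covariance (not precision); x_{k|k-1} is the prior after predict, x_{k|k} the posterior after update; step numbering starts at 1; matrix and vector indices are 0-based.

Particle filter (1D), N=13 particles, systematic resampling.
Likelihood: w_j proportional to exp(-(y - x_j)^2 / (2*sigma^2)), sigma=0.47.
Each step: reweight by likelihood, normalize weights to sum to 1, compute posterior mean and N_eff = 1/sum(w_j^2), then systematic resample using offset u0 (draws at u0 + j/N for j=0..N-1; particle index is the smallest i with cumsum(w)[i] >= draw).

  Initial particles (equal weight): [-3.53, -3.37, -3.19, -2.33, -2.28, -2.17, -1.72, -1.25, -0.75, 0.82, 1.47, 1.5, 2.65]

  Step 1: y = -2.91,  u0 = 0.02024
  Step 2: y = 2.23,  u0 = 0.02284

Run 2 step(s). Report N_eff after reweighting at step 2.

step 1: w=[0.1359, 0.2010, 0.2717, 0.1515, 0.1321, 0.0939, 0.0132, 0.0006, 0.0000, 0.0000, 0.0000, 0.0000, 0.0000]  mean=-2.9054  Neff=5.4913  idx=[0, 0, 1, 1, 1, 2, 2, 2, 3, 3, 4, 4, 5]
step 2: w=[0.0000, 0.0000, 0.0000, 0.0000, 0.0000, 0.0000, 0.0000, 0.0000, 0.0301, 0.0301, 0.0840, 0.0840, 0.7719]  mean=-2.1981  Neff=1.6347  idx=[8, 10, 11, 12, 12, 12, 12, 12, 12, 12, 12, 12, 12]

N_eff = 1.6347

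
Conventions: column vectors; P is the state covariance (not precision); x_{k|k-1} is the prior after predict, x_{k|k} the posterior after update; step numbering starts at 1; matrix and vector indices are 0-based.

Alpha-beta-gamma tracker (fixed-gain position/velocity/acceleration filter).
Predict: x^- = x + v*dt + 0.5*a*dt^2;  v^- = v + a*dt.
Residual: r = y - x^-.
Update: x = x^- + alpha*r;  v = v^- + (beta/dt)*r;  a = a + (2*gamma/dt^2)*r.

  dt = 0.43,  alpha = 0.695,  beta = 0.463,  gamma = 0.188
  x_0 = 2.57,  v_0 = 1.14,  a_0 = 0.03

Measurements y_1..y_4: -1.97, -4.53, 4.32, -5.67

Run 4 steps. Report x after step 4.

step 1: x_pred=3.0630  r=-5.0330  x^+=-0.4349  v^+=-4.2663  a^+=-10.2047
step 2: x_pred=-3.2129  r=-1.3171  x^+=-4.1283  v^+=-10.0725  a^+=-12.8831
step 3: x_pred=-9.6505  r=13.9705  x^+=0.0590  v^+=-0.5696  a^+=15.5264
step 4: x_pred=1.2495  r=-6.9195  x^+=-3.5596  v^+=-1.3438  a^+=1.4554

x_post = -3.5596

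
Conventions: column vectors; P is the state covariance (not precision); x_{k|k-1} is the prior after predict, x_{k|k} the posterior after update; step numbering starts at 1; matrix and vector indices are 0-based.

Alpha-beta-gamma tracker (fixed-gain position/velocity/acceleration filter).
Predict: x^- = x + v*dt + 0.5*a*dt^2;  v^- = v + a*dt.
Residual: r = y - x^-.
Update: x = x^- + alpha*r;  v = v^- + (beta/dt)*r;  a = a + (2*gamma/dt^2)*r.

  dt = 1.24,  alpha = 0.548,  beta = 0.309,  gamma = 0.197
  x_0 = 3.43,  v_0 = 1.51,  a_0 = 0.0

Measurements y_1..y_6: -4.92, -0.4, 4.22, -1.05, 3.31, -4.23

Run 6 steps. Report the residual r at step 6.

step 1: x_pred=5.3024  r=-10.2224  x^+=-0.2995  v^+=-1.0374  a^+=-2.6194
step 2: x_pred=-3.5996  r=3.1996  x^+=-1.8462  v^+=-3.4881  a^+=-1.7995
step 3: x_pred=-7.5550  r=11.7750  x^+=-1.1023  v^+=-2.7853  a^+=1.2177
step 4: x_pred=-3.6199  r=2.5699  x^+=-2.2116  v^+=-0.6349  a^+=1.8762
step 5: x_pred=-1.5565  r=4.8665  x^+=1.1104  v^+=2.9043  a^+=3.1232
step 6: x_pred=7.1128  r=-11.3428  x^+=0.8970  v^+=3.9505  a^+=0.2167

resid = -11.3428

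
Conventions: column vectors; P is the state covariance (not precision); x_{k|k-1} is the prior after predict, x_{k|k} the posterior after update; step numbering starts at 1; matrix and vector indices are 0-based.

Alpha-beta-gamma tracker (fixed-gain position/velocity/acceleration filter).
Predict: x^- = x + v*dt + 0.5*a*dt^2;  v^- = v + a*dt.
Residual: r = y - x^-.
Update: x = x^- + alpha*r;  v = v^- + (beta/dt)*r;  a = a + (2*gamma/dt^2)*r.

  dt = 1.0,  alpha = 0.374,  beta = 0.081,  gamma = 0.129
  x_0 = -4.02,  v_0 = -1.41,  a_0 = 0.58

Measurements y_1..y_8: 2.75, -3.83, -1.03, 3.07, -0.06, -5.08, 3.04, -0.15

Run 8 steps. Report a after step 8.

a_post = -5.3342

step 1: x_pred=-5.1400  r=7.8900  x^+=-2.1891  v^+=-0.1909  a^+=2.6156
step 2: x_pred=-1.0722  r=-2.7578  x^+=-2.1036  v^+=2.2013  a^+=1.9041
step 3: x_pred=1.0497  r=-2.0797  x^+=0.2719  v^+=3.9370  a^+=1.3675
step 4: x_pred=4.8927  r=-1.8227  x^+=4.2110  v^+=5.1569  a^+=0.8973
step 5: x_pred=9.8165  r=-9.8765  x^+=6.1227  v^+=5.2542  a^+=-1.6509
step 6: x_pred=10.5515  r=-15.6315  x^+=4.7053  v^+=2.3372  a^+=-5.6838
step 7: x_pred=4.2006  r=-1.1606  x^+=3.7665  v^+=-3.4406  a^+=-5.9832
step 8: x_pred=-2.6657  r=2.5157  x^+=-1.7248  v^+=-9.2200  a^+=-5.3342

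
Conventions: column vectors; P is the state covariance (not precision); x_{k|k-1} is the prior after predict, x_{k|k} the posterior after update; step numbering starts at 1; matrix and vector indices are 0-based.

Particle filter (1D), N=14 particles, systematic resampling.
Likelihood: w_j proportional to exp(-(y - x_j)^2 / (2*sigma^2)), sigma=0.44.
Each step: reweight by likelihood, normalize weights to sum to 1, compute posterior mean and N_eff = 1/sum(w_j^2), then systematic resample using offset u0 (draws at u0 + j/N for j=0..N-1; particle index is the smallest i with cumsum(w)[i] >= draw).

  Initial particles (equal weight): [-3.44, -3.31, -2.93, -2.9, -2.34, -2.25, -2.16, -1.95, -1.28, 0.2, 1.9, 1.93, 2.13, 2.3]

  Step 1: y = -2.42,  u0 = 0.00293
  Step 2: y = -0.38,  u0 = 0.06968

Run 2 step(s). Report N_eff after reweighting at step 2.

step 1: w=[0.0148, 0.0280, 0.1108, 0.1196, 0.2133, 0.2013, 0.1821, 0.1226, 0.0076, 0.0000, 0.0000, 0.0000, 0.0000, 0.0000]  mean=-2.4091  Neff=6.1792  idx=[0, 2, 2, 3, 4, 4, 4, 5, 5, 5, 6, 6, 6, 7]
step 2: w=[0.0000, 0.0000, 0.0000, 0.0000, 0.0160, 0.0160, 0.0160, 0.0390, 0.0390, 0.0390, 0.0912, 0.0912, 0.0912, 0.5611]  mean=-2.0614  Neff=2.8972  idx=[7, 9, 10, 11, 12, 12, 13, 13, 13, 13, 13, 13, 13, 13]

N_eff = 2.8972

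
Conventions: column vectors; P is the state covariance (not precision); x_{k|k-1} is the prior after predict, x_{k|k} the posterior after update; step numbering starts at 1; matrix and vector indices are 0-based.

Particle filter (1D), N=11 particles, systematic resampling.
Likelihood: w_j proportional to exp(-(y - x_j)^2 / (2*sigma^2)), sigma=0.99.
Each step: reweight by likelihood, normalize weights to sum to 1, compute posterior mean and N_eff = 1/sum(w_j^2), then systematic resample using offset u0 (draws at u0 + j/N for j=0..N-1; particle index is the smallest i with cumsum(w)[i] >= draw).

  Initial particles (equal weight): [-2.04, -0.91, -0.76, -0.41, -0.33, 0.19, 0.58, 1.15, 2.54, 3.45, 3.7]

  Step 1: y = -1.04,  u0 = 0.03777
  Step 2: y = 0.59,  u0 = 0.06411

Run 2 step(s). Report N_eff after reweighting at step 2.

N_eff = 8.5176

step 1: w=[0.1212, 0.2001, 0.1939, 0.1648, 0.1561, 0.0933, 0.0529, 0.0175, 0.0003, 0.0000, 0.0000]  mean=-0.6264  Neff=6.4250  idx=[0, 1, 1, 1, 2, 2, 3, 3, 4, 5, 6]
step 2: w=[0.0053, 0.0573, 0.0573, 0.0573, 0.0712, 0.0712, 0.1083, 0.1083, 0.1172, 0.1663, 0.1804]  mean=-0.2666  Neff=8.5176  idx=[2, 3, 4, 6, 6, 7, 8, 9, 9, 10, 10]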